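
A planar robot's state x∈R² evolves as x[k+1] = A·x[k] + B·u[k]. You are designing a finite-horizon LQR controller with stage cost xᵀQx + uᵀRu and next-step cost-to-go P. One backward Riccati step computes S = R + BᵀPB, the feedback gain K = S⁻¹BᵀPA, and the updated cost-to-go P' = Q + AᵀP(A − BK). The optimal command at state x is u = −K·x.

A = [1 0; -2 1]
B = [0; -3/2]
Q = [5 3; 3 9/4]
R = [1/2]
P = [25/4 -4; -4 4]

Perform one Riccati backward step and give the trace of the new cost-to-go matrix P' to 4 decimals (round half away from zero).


BᵀP = [6.0000 -6.0000]
S = R + BᵀPB = [1/2] + [9.0000] = [9.5000]
BᵀPA = [18.0000 -6.0000]
K = S⁻¹·BᵀPA = [1.8947 -0.6316]
A−BK = [1.0000 0.0000; 0.8421 0.0526]
AᵀP(A−BK) = [4.1447 -0.6316; -0.6316 0.2105]
P' = Q + AᵀP(A−BK) = [9.1447 2.3684; 2.3684 2.4605]
tr(P') = 11.6053

11.6053


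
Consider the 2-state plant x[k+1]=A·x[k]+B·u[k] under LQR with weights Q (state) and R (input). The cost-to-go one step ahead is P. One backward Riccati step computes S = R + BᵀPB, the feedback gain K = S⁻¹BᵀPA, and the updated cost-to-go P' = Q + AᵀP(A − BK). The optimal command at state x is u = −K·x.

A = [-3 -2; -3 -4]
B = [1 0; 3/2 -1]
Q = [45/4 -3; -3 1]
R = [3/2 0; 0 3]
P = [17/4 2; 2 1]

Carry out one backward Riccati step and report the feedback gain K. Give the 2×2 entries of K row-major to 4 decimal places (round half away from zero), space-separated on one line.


-2.2286 -1.9657 0.3000 0.2800

BᵀP = [7.2500 3.5000; -2.0000 -1.0000]
S = R + BᵀPB = [3/2 0; 0 3] + [12.5000 -3.5000; -3.5000 1.0000] = [14.0000 -3.5000; -3.5000 4.0000]
BᵀPA = [-32.2500 -28.5000; 9.0000 8.0000]
K = S⁻¹·BᵀPA = [-2.2286 -1.9657; 0.3000 0.2800]
A−BK = [-0.7714 -0.0343; 0.6429 -0.7714]
AᵀP(A−BK) = [8.6786 7.5857; 7.5857 6.7371]
P' = Q + AᵀP(A−BK) = [19.9286 4.5857; 4.5857 7.7371]
tr(P') = 27.6657


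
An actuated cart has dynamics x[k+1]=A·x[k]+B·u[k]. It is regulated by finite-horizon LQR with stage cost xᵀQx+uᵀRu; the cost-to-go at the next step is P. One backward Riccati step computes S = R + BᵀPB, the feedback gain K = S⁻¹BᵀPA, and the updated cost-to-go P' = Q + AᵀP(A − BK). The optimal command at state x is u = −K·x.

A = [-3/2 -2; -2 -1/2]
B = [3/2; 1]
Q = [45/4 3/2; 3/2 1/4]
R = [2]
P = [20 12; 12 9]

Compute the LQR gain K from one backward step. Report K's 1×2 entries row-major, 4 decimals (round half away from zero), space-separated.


BᵀP = [42.0000 27.0000]
S = R + BᵀPB = [2] + [90.0000] = [92.0000]
BᵀPA = [-117.0000 -97.5000]
K = S⁻¹·BᵀPA = [-1.2717 -1.0598]
A−BK = [0.4076 -0.4103; -0.7283 0.5598]
AᵀP(A−BK) = [4.2065 2.0054; 2.0054 2.9212]
P' = Q + AᵀP(A−BK) = [15.4565 3.5054; 3.5054 3.1712]
tr(P') = 18.6277

-1.2717 -1.0598


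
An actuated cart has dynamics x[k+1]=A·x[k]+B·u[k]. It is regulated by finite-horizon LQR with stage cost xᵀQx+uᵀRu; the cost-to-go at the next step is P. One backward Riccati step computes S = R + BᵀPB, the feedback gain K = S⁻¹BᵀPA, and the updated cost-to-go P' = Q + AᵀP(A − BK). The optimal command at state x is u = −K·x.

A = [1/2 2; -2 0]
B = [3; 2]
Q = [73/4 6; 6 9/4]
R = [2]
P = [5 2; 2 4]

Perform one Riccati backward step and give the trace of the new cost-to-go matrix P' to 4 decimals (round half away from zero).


33.2184

BᵀP = [19.0000 14.0000]
S = R + BᵀPB = [2] + [85.0000] = [87.0000]
BᵀPA = [-18.5000 38.0000]
K = S⁻¹·BᵀPA = [-0.2126 0.4368]
A−BK = [1.1379 0.6897; -1.5747 -0.8736]
AᵀP(A−BK) = [9.3161 5.0805; 5.0805 3.4023]
P' = Q + AᵀP(A−BK) = [27.5661 11.0805; 11.0805 5.6523]
tr(P') = 33.2184


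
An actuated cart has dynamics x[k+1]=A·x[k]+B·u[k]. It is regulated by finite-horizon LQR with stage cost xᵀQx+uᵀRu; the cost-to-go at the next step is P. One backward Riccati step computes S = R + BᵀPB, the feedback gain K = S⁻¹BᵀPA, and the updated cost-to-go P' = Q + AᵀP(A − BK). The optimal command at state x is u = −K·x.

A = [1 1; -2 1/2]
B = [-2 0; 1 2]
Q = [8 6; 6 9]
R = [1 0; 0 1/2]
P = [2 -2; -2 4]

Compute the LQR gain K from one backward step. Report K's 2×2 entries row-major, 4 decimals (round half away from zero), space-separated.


BᵀP = [-6.0000 8.0000; -4.0000 8.0000]
S = R + BᵀPB = [1 0; 0 1/2] + [20.0000 16.0000; 16.0000 16.0000] = [21.0000 16.0000; 16.0000 16.5000]
BᵀPA = [-22.0000 -2.0000; -20.0000 0.0000]
K = S⁻¹·BᵀPA = [-0.4751 -0.3646; -0.7514 0.3536]
A−BK = [0.0497 0.2707; -0.0221 0.1575]
AᵀP(A−BK) = [0.5193 0.0497; 0.0497 0.2707]
P' = Q + AᵀP(A−BK) = [8.5193 6.0497; 6.0497 9.2707]
tr(P') = 17.7901

-0.4751 -0.3646 -0.7514 0.3536


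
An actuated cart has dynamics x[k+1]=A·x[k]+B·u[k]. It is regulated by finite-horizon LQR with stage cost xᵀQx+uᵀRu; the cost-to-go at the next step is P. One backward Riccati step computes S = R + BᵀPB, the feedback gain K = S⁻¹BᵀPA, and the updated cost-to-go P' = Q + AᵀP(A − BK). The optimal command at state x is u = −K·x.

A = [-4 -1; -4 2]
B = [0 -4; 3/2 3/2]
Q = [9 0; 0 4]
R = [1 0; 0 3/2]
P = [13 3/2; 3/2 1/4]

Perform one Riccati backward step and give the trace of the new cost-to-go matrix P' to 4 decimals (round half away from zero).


17.3058

BᵀP = [2.2500 0.3750; -49.7500 -5.6250]
S = R + BᵀPB = [1 0; 0 3/2] + [0.5625 -8.4375; -8.4375 190.5625] = [1.5625 -8.4375; -8.4375 192.0625]
BᵀPA = [-10.5000 -1.5000; 221.5000 38.5000]
K = S⁻¹·BᵀPA = [-0.6455 0.1605; 1.1249 0.2075]
A−BK = [0.4997 -0.1700; -4.7192 1.4479]
AᵀP(A−BK) = [4.0541 -0.2774; -0.2774 0.2517]
P' = Q + AᵀP(A−BK) = [13.0541 -0.2774; -0.2774 4.2517]
tr(P') = 17.3058


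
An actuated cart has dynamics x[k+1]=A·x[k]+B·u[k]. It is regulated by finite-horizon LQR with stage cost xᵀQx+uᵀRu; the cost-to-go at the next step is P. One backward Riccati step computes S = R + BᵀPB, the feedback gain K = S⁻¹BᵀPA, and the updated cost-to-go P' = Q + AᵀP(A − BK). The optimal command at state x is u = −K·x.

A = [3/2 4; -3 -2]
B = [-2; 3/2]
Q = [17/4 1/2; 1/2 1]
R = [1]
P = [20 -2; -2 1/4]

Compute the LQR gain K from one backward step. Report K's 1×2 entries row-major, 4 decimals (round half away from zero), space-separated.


BᵀP = [-43.0000 4.3750]
S = R + BᵀPB = [1] + [92.5625] = [93.5625]
BᵀPA = [-77.6250 -180.7500]
K = S⁻¹·BᵀPA = [-0.8297 -1.9319]
A−BK = [-0.1593 0.1363; -1.7555 0.8978]
AᵀP(A−BK) = [0.8477 1.5391; 1.5391 3.8156]
P' = Q + AᵀP(A−BK) = [5.0977 2.0391; 2.0391 4.8156]
tr(P') = 9.9133

-0.8297 -1.9319


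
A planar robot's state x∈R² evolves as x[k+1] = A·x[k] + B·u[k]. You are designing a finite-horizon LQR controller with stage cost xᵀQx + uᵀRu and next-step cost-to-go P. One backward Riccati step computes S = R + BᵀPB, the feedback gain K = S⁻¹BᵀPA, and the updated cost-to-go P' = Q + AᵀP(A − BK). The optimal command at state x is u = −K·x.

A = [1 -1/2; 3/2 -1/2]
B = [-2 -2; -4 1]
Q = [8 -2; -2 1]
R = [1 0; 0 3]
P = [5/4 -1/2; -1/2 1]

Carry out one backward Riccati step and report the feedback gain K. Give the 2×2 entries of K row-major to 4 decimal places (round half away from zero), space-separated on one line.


BᵀP = [-0.5000 -3.0000; -3.0000 2.0000]
S = R + BᵀPB = [1 0; 0 3] + [13.0000 -2.0000; -2.0000 8.0000] = [14.0000 -2.0000; -2.0000 11.0000]
BᵀPA = [-5.0000 1.7500; 0.0000 0.5000]
K = S⁻¹·BᵀPA = [-0.3667 0.1350; -0.0667 0.0700]
A−BK = [0.1333 -0.0900; 0.1000 -0.0300]
AᵀP(A−BK) = [0.1667 -0.0750; -0.0750 0.0413]
P' = Q + AᵀP(A−BK) = [8.1667 -2.0750; -2.0750 1.0413]
tr(P') = 9.2079

-0.3667 0.1350 -0.0667 0.0700


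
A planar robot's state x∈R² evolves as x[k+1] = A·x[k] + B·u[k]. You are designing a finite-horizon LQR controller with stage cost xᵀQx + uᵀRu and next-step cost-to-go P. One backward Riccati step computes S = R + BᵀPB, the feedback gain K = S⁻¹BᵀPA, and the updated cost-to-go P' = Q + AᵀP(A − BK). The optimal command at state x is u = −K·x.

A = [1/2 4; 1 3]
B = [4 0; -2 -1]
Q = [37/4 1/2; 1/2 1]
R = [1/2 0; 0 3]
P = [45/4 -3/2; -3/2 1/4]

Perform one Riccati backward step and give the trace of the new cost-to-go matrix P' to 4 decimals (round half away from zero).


BᵀP = [48.0000 -6.5000; 1.5000 -0.2500]
S = R + BᵀPB = [1/2 0; 0 3] + [205.0000 6.5000; 6.5000 0.2500] = [205.5000 6.5000; 6.5000 3.2500]
BᵀPA = [17.5000 172.5000; 0.5000 5.2500]
K = S⁻¹·BᵀPA = [0.0857 0.8416; -0.0176 -0.0677]
A−BK = [0.1571 0.6338; 1.1538 4.6154]
AᵀP(A−BK) = [0.0713 0.3066; 0.3066 1.4368]
P' = Q + AᵀP(A−BK) = [9.3213 0.8066; 0.8066 2.4368]
tr(P') = 11.7581

11.7581


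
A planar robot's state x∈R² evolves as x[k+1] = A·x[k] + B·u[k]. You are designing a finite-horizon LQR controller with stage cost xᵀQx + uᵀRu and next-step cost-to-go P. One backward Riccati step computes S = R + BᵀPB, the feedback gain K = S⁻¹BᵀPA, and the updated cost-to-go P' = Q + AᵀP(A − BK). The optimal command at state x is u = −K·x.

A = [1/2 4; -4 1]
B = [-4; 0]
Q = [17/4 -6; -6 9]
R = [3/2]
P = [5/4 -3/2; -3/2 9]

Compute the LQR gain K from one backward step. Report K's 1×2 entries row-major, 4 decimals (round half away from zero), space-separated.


-1.2326 -0.6512

BᵀP = [-5.0000 6.0000]
S = R + BᵀPB = [3/2] + [20.0000] = [21.5000]
BᵀPA = [-26.5000 -14.0000]
K = S⁻¹·BᵀPA = [-1.2326 -0.6512]
A−BK = [-4.4302 1.3953; -4.0000 1.0000]
AᵀP(A−BK) = [117.6497 -27.5058; -27.5058 7.8837]
P' = Q + AᵀP(A−BK) = [121.8997 -33.5058; -33.5058 16.8837]
tr(P') = 138.7834


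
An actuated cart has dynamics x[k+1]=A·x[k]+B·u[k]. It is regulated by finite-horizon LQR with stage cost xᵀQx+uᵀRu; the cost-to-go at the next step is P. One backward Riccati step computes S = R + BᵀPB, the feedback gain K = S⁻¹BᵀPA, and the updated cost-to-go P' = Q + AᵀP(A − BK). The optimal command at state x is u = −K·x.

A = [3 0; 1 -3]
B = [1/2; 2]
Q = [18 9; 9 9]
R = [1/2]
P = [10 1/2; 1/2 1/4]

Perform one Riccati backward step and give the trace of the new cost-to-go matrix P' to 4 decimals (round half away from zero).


51.1750

BᵀP = [6.0000 0.7500]
S = R + BᵀPB = [1/2] + [4.5000] = [5.0000]
BᵀPA = [18.7500 -2.2500]
K = S⁻¹·BᵀPA = [3.7500 -0.4500]
A−BK = [1.1250 0.2250; -6.5000 -2.1000]
AᵀP(A−BK) = [22.9375 3.1875; 3.1875 1.2375]
P' = Q + AᵀP(A−BK) = [40.9375 12.1875; 12.1875 10.2375]
tr(P') = 51.1750


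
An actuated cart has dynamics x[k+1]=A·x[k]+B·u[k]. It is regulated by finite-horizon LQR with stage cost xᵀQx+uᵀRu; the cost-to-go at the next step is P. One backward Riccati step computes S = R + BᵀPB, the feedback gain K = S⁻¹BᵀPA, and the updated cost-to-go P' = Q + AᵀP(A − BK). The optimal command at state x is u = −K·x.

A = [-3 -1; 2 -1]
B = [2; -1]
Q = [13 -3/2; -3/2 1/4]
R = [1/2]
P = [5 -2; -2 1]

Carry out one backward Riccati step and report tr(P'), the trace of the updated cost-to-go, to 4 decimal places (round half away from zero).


BᵀP = [12.0000 -5.0000]
S = R + BᵀPB = [1/2] + [29.0000] = [29.5000]
BᵀPA = [-46.0000 -7.0000]
K = S⁻¹·BᵀPA = [-1.5593 -0.2373]
A−BK = [0.1186 -0.5254; 0.4407 -1.2373]
AᵀP(A−BK) = [1.2712 0.0847; 0.0847 0.3390]
P' = Q + AᵀP(A−BK) = [14.2712 -1.4153; -1.4153 0.5890]
tr(P') = 14.8602

14.8602


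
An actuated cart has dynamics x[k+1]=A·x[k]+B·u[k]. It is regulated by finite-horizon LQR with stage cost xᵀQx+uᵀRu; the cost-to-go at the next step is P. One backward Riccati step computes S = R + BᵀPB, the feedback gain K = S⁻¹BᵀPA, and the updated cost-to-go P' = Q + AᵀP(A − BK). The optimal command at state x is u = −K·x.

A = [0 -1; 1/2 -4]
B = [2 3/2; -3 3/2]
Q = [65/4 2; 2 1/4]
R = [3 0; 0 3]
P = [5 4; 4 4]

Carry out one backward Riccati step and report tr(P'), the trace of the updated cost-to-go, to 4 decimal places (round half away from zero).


BᵀP = [-2.0000 -4.0000; 13.5000 12.0000]
S = R + BᵀPB = [3 0; 0 3] + [8.0000 -9.0000; -9.0000 38.2500] = [11.0000 -9.0000; -9.0000 41.2500]
BᵀPA = [-2.0000 18.0000; 6.0000 -61.5000]
K = S⁻¹·BᵀPA = [-0.0765 0.5070; 0.1288 -1.3803]
A−BK = [-0.0402 0.0563; 0.0775 -0.4085]
AᵀP(A−BK) = [0.0744 -0.7042; -0.7042 6.9859]
P' = Q + AᵀP(A−BK) = [16.3244 1.2958; 1.2958 7.2359]
tr(P') = 23.5604

23.5604


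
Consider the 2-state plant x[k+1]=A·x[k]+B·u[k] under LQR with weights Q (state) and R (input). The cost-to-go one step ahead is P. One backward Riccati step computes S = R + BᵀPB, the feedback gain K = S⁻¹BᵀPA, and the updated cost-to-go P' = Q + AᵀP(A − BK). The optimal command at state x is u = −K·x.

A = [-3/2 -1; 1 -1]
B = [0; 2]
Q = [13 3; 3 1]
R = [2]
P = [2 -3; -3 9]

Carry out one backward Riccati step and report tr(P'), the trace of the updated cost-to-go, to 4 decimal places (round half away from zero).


BᵀP = [-6.0000 18.0000]
S = R + BᵀPB = [2] + [36.0000] = [38.0000]
BᵀPA = [27.0000 -12.0000]
K = S⁻¹·BᵀPA = [0.7105 -0.3158]
A−BK = [-1.5000 -1.0000; -0.4211 -0.3684]
AᵀP(A−BK) = [3.3158 1.0263; 1.0263 1.2105]
P' = Q + AᵀP(A−BK) = [16.3158 4.0263; 4.0263 2.2105]
tr(P') = 18.5263

18.5263


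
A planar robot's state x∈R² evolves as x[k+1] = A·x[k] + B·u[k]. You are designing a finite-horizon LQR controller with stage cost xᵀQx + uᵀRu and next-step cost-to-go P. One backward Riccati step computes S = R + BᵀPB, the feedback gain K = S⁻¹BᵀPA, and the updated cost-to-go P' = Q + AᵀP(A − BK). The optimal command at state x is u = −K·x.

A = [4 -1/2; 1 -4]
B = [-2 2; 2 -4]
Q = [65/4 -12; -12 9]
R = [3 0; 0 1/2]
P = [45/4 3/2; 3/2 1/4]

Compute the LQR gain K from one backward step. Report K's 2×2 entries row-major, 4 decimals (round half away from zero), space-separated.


-0.7878 0.3159 1.7707 -0.2780

BᵀP = [-19.5000 -2.5000; 16.5000 2.0000]
S = R + BᵀPB = [3 0; 0 1/2] + [34.0000 -29.0000; -29.0000 25.0000] = [37.0000 -29.0000; -29.0000 25.5000]
BᵀPA = [-80.5000 19.7500; 68.0000 -16.2500]
K = S⁻¹·BᵀPA = [-0.7878 0.3159; 1.7707 -0.2780]
A−BK = [-1.1171 0.6878; 9.6585 -5.7439]
AᵀP(A−BK) = [8.4220 -3.9165; -3.9165 2.0561]
P' = Q + AᵀP(A−BK) = [24.6720 -15.9165; -15.9165 11.0561]
tr(P') = 35.7280


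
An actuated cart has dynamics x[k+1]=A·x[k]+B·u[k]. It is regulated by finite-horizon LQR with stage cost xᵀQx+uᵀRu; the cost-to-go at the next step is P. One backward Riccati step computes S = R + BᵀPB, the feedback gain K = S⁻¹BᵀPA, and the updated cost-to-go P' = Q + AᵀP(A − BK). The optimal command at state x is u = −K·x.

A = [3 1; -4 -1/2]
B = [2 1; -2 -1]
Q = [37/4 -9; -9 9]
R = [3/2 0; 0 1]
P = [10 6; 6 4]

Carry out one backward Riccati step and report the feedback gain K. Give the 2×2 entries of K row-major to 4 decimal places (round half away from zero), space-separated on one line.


0.6400 0.4800 0.4800 0.3600

BᵀP = [8.0000 4.0000; 4.0000 2.0000]
S = R + BᵀPB = [3/2 0; 0 1] + [8.0000 4.0000; 4.0000 2.0000] = [9.5000 4.0000; 4.0000 3.0000]
BᵀPA = [8.0000 6.0000; 4.0000 3.0000]
K = S⁻¹·BᵀPA = [0.6400 0.4800; 0.4800 0.3600]
A−BK = [1.2400 -0.3200; -2.2400 0.8200]
AᵀP(A−BK) = [2.9600 -0.2800; -0.2800 1.0400]
P' = Q + AᵀP(A−BK) = [12.2100 -9.2800; -9.2800 10.0400]
tr(P') = 22.2500


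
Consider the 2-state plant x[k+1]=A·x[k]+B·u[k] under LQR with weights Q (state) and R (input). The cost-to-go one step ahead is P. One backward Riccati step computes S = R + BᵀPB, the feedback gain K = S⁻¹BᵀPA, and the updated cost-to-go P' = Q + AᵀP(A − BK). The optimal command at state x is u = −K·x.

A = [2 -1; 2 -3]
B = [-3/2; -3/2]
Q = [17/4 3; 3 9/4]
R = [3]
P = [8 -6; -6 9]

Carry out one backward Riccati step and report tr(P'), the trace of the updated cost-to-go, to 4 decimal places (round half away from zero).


BᵀP = [-3.0000 -4.5000]
S = R + BᵀPB = [3] + [11.2500] = [14.2500]
BᵀPA = [-15.0000 16.5000]
K = S⁻¹·BᵀPA = [-1.0526 1.1579]
A−BK = [0.4211 0.7368; 0.4211 -1.2632]
AᵀP(A−BK) = [4.2105 -4.6316; -4.6316 33.8947]
P' = Q + AᵀP(A−BK) = [8.4605 -1.6316; -1.6316 36.1447]
tr(P') = 44.6053

44.6053


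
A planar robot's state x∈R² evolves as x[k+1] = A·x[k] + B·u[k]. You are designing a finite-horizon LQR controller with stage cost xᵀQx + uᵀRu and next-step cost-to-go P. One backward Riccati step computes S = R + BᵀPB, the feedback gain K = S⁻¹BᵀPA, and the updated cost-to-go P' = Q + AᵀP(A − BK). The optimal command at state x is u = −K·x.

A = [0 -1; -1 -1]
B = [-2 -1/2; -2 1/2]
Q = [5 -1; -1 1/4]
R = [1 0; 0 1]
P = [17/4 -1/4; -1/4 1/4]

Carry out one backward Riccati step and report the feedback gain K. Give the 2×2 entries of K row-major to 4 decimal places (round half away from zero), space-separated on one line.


BᵀP = [-8.0000 0.0000; -2.2500 0.2500]
S = R + BᵀPB = [1 0; 0 1] + [16.0000 4.0000; 4.0000 1.2500] = [17.0000 4.0000; 4.0000 2.2500]
BᵀPA = [0.0000 8.0000; -0.2500 2.0000]
K = S⁻¹·BᵀPA = [0.0449 0.4494; -0.1910 0.0899]
A−BK = [-0.0056 -0.0562; -0.8146 -0.1461]
AᵀP(A−BK) = [0.2022 0.0225; 0.0225 0.2247]
P' = Q + AᵀP(A−BK) = [5.2022 -0.9775; -0.9775 0.4747]
tr(P') = 5.6770

0.0449 0.4494 -0.1910 0.0899


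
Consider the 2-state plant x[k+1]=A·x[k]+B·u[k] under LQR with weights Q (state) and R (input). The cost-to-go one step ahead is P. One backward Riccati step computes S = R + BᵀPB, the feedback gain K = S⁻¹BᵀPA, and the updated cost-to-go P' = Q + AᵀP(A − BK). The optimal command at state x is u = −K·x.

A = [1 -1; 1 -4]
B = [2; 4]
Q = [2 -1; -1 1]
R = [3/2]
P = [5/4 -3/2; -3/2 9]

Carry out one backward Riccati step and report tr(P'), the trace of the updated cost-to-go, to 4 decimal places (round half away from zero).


BᵀP = [-3.5000 33.0000]
S = R + BᵀPB = [3/2] + [125.0000] = [126.5000]
BᵀPA = [29.5000 -128.5000]
K = S⁻¹·BᵀPA = [0.2332 -1.0158]
A−BK = [0.5336 1.0316; 0.0672 0.0632]
AᵀP(A−BK) = [0.3706 0.2164; 0.2164 2.7184]
P' = Q + AᵀP(A−BK) = [2.3706 -0.7836; -0.7836 3.7184]
tr(P') = 6.0889

6.0889


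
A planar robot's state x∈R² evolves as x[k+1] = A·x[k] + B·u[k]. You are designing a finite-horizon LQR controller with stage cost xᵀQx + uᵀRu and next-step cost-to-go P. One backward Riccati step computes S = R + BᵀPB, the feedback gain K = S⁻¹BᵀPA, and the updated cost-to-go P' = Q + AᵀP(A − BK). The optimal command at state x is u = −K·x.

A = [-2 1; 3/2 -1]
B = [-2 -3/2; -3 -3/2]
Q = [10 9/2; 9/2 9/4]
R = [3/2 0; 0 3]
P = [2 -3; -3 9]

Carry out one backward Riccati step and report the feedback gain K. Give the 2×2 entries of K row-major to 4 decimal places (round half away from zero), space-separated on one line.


-0.9738 0.5907 0.4822 -0.2579

BᵀP = [5.0000 -21.0000; 1.5000 -9.0000]
S = R + BᵀPB = [3/2 0; 0 3] + [53.0000 24.0000; 24.0000 11.2500] = [54.5000 24.0000; 24.0000 14.2500]
BᵀPA = [-41.5000 26.0000; -16.5000 10.5000]
K = S⁻¹·BᵀPA = [-0.9738 0.5907; 0.4822 -0.2579]
A−BK = [-3.2243 1.7944; -0.6981 0.3850]
AᵀP(A−BK) = [13.7930 -7.7439; -7.7439 4.3514]
P' = Q + AᵀP(A−BK) = [23.7930 -3.2439; -3.2439 6.6014]
tr(P') = 30.3944


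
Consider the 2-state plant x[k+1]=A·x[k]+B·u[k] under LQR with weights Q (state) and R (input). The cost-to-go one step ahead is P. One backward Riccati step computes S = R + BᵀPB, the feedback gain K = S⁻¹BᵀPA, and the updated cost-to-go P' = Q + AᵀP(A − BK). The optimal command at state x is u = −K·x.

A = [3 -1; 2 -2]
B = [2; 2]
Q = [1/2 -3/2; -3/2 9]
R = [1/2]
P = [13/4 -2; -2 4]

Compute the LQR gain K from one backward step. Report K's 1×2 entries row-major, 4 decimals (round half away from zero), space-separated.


BᵀP = [2.5000 4.0000]
S = R + BᵀPB = [1/2] + [13.0000] = [13.5000]
BᵀPA = [15.5000 -10.5000]
K = S⁻¹·BᵀPA = [1.1481 -0.7778]
A−BK = [0.7037 0.5556; -0.2963 -0.4444]
AᵀP(A−BK) = [3.4537 2.3056; 2.3056 3.0833]
P' = Q + AᵀP(A−BK) = [3.9537 0.8056; 0.8056 12.0833]
tr(P') = 16.0370

1.1481 -0.7778


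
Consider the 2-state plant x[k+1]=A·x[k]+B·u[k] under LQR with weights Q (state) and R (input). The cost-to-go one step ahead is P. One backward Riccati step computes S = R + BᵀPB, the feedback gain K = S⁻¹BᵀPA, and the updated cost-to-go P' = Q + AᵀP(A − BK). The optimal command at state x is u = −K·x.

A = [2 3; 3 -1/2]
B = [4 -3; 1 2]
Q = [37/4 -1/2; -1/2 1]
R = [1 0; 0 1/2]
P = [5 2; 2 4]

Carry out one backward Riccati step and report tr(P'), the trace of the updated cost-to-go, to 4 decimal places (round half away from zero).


12.2703

BᵀP = [22.0000 12.0000; -11.0000 2.0000]
S = R + BᵀPB = [1 0; 0 1/2] + [100.0000 -42.0000; -42.0000 37.0000] = [101.0000 -42.0000; -42.0000 37.5000]
BᵀPA = [80.0000 60.0000; -16.0000 -34.0000]
K = S⁻¹·BᵀPA = [1.1505 0.4062; 0.8619 -0.4517]
A−BK = [-0.0163 0.0200; 0.1258 -0.0028]
AᵀP(A−BK) = [1.7514 0.2748; 0.2748 0.2688]
P' = Q + AᵀP(A−BK) = [11.0014 -0.2252; -0.2252 1.2688]
tr(P') = 12.2703


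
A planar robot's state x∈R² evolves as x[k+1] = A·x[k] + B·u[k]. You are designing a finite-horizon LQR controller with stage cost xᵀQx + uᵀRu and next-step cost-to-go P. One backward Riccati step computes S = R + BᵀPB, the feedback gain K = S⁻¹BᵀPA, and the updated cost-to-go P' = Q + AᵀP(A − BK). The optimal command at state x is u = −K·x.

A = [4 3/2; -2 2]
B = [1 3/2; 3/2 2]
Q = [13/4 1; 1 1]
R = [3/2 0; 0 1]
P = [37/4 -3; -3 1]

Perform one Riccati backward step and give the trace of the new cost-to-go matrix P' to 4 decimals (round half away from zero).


30.3565

BᵀP = [4.7500 -1.5000; 7.8750 -2.5000]
S = R + BᵀPB = [3/2 0; 0 1] + [2.5000 4.1250; 4.1250 6.8125] = [4.0000 4.1250; 4.1250 7.8125]
BᵀPA = [22.0000 4.1250; 36.5000 6.8125]
K = S⁻¹·BᵀPA = [1.4973 0.2898; 3.8814 0.7190]
A−BK = [-3.3194 0.1317; -12.0088 0.1273]
AᵀP(A−BK) = [25.3875 3.8814; 3.8814 0.7190]
P' = Q + AᵀP(A−BK) = [28.6375 4.8814; 4.8814 1.7190]
tr(P') = 30.3565


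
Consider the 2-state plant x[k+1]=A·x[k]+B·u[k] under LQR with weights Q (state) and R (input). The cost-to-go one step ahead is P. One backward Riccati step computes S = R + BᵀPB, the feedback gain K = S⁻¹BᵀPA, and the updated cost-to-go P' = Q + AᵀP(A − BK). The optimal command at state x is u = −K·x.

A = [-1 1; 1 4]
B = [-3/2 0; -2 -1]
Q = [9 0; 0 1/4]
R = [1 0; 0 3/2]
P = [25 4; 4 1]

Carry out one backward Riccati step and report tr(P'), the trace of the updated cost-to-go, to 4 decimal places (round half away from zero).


BᵀP = [-45.5000 -8.0000; -4.0000 -1.0000]
S = R + BᵀPB = [1 0; 0 3/2] + [84.2500 8.0000; 8.0000 1.0000] = [85.2500 8.0000; 8.0000 2.5000]
BᵀPA = [37.5000 -77.5000; 3.0000 -8.0000]
K = S⁻¹·BᵀPA = [0.4677 -0.8701; -0.2967 -0.4158]
A−BK = [-0.2984 -0.3051; 1.6387 1.8441]
AᵀP(A−BK) = [1.3504 0.8751; 0.8751 2.2431]
P' = Q + AᵀP(A−BK) = [10.3504 0.8751; 0.8751 2.4931]
tr(P') = 12.8435

12.8435


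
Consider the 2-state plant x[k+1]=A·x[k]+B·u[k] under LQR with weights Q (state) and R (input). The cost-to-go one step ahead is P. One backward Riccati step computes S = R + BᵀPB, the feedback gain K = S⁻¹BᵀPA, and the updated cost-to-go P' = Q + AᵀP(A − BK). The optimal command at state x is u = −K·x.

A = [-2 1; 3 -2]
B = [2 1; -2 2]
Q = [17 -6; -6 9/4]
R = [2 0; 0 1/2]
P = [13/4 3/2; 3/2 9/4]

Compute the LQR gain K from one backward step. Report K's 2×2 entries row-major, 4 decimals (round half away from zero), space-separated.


BᵀP = [3.5000 -1.5000; 6.2500 6.0000]
S = R + BᵀPB = [2 0; 0 1/2] + [10.0000 0.5000; 0.5000 18.2500] = [12.0000 0.5000; 0.5000 18.7500]
BᵀPA = [-11.5000 6.5000; 5.5000 -5.7500]
K = S⁻¹·BᵀPA = [-0.9716 0.5551; 0.3192 -0.3215]
A−BK = [-0.3760 0.2113; 0.4182 -0.2469]
AᵀP(A−BK) = [2.3204 -1.3487; -1.3487 0.7937]
P' = Q + AᵀP(A−BK) = [19.3204 -7.3487; -7.3487 3.0437]
tr(P') = 22.3640

-0.9716 0.5551 0.3192 -0.3215


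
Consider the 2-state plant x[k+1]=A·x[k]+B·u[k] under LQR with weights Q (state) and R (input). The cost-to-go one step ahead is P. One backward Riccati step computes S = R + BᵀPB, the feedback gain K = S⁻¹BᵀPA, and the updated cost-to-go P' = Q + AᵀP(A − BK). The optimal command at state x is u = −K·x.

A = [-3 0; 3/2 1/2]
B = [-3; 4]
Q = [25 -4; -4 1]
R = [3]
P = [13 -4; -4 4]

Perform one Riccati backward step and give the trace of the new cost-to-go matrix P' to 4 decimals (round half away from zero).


35.2679

BᵀP = [-55.0000 28.0000]
S = R + BᵀPB = [3] + [277.0000] = [280.0000]
BᵀPA = [207.0000 14.0000]
K = S⁻¹·BᵀPA = [0.7393 0.0500]
A−BK = [-0.7821 0.1500; -1.4571 0.3000]
AᵀP(A−BK) = [8.9679 -1.3500; -1.3500 0.3000]
P' = Q + AᵀP(A−BK) = [33.9679 -5.3500; -5.3500 1.3000]
tr(P') = 35.2679


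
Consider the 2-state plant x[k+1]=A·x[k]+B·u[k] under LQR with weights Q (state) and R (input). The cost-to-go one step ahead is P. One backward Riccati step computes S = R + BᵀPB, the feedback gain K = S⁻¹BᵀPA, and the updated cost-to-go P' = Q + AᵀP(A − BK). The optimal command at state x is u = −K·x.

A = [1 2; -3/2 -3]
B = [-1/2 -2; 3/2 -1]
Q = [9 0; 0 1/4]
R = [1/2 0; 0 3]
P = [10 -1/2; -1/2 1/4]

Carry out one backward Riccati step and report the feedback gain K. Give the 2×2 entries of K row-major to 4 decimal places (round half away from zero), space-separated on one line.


BᵀP = [-5.7500 0.6250; -19.5000 0.7500]
S = R + BᵀPB = [1/2 0; 0 3] + [3.8125 10.8750; 10.8750 38.2500] = [4.3125 10.8750; 10.8750 41.2500]
BᵀPA = [-6.6875 -13.3750; -20.6250 -41.2500]
K = S⁻¹·BᵀPA = [-0.8648 -1.7296; -0.2720 -0.5440]
A−BK = [0.0236 0.0472; -0.4748 -0.9497]
AᵀP(A−BK) = [0.6690 1.3381; 1.3381 2.6761]
P' = Q + AᵀP(A−BK) = [9.6690 1.3381; 1.3381 2.9261]
tr(P') = 12.5951

-0.8648 -1.7296 -0.2720 -0.5440


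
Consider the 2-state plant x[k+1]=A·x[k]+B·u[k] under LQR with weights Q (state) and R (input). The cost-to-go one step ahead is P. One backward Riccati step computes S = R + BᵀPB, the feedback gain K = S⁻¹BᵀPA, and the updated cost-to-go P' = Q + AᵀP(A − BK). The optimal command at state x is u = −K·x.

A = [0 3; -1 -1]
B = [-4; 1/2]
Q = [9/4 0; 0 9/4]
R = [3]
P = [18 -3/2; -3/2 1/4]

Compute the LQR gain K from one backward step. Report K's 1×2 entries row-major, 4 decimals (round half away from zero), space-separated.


-0.0206 -0.7553

BᵀP = [-72.7500 6.1250]
S = R + BᵀPB = [3] + [294.0625] = [297.0625]
BᵀPA = [-6.1250 -224.3750]
K = S⁻¹·BᵀPA = [-0.0206 -0.7553]
A−BK = [-0.0825 -0.0212; -0.9897 -0.6223]
AᵀP(A−BK) = [0.1237 0.1237; 0.1237 1.7768]
P' = Q + AᵀP(A−BK) = [2.3737 0.1237; 0.1237 4.0268]
tr(P') = 6.4005


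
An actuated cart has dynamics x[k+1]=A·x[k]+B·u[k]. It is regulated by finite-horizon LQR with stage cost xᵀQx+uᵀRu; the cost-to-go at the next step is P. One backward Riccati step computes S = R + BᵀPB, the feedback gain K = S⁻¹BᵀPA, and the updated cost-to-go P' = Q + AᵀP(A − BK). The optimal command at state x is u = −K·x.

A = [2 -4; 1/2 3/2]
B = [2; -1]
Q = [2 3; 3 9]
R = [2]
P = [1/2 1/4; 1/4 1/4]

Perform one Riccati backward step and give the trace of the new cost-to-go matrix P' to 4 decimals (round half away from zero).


BᵀP = [0.7500 0.2500]
S = R + BᵀPB = [2] + [1.2500] = [3.2500]
BᵀPA = [1.6250 -2.6250]
K = S⁻¹·BᵀPA = [0.5000 -0.8077]
A−BK = [1.0000 -2.3846; 1.0000 0.6923]
AᵀP(A−BK) = [1.7500 -2.2500; -2.2500 3.4423]
P' = Q + AᵀP(A−BK) = [3.7500 0.7500; 0.7500 12.4423]
tr(P') = 16.1923

16.1923


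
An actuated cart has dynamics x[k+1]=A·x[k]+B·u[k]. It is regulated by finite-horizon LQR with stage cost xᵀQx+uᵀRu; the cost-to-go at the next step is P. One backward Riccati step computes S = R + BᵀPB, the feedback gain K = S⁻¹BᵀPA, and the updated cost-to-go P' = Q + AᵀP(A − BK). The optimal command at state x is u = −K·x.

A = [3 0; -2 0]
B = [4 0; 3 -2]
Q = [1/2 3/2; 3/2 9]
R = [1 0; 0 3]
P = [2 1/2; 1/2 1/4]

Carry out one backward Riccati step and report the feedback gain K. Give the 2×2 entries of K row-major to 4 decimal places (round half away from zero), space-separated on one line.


BᵀP = [9.5000 2.7500; -1.0000 -0.5000]
S = R + BᵀPB = [1 0; 0 3] + [46.2500 -5.5000; -5.5000 1.0000] = [47.2500 -5.5000; -5.5000 4.0000]
BᵀPA = [23.0000 0.0000; -2.0000 0.0000]
K = S⁻¹·BᵀPA = [0.5102 0.0000; 0.2016 0.0000]
A−BK = [0.9591 0.0000; -3.1276 0.0000]
AᵀP(A−BK) = [1.6677 0.0000; 0.0000 0.0000]
P' = Q + AᵀP(A−BK) = [2.1677 1.5000; 1.5000 9.0000]
tr(P') = 11.1677

0.5102 0.0000 0.2016 0.0000


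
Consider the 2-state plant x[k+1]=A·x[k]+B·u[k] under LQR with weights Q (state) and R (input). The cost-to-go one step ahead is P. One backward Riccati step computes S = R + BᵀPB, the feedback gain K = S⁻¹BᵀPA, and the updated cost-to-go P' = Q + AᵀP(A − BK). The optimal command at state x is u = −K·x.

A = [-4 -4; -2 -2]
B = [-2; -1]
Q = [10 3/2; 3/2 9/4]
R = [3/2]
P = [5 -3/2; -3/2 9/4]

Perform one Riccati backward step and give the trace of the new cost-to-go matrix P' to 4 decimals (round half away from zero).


23.2359

BᵀP = [-8.5000 0.7500]
S = R + BᵀPB = [3/2] + [16.2500] = [17.7500]
BᵀPA = [32.5000 32.5000]
K = S⁻¹·BᵀPA = [1.8310 1.8310]
A−BK = [-0.3380 -0.3380; -0.1690 -0.1690]
AᵀP(A−BK) = [5.4930 5.4930; 5.4930 5.4930]
P' = Q + AᵀP(A−BK) = [15.4930 6.9930; 6.9930 7.7430]
tr(P') = 23.2359


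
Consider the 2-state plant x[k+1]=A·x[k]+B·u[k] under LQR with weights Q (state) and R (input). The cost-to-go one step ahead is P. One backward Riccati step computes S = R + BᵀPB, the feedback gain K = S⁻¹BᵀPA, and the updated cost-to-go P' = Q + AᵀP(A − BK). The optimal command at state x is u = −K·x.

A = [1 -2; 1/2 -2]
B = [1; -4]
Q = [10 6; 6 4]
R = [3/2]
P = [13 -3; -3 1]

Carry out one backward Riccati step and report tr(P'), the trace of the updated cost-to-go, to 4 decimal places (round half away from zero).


BᵀP = [25.0000 -7.0000]
S = R + BᵀPB = [3/2] + [53.0000] = [54.5000]
BᵀPA = [21.5000 -36.0000]
K = S⁻¹·BᵀPA = [0.3945 -0.6606]
A−BK = [0.6055 -1.3394; 2.0780 -4.6422]
AᵀP(A−BK) = [1.7683 -3.7982; -3.7982 8.2202]
P' = Q + AᵀP(A−BK) = [11.7683 2.2018; 2.2018 12.2202]
tr(P') = 23.9885

23.9885


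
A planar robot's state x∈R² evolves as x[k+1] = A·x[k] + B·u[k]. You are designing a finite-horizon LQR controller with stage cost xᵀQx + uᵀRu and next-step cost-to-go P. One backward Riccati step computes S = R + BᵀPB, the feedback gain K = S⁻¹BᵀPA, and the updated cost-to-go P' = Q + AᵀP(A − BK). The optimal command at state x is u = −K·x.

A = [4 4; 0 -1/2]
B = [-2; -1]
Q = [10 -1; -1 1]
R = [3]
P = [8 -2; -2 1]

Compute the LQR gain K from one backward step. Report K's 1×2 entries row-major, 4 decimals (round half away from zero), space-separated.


BᵀP = [-14.0000 3.0000]
S = R + BᵀPB = [3] + [25.0000] = [28.0000]
BᵀPA = [-56.0000 -57.5000]
K = S⁻¹·BᵀPA = [-2.0000 -2.0536]
A−BK = [0.0000 -0.1071; -2.0000 -2.5536]
AᵀP(A−BK) = [16.0000 17.0000; 17.0000 18.1696]
P' = Q + AᵀP(A−BK) = [26.0000 16.0000; 16.0000 19.1696]
tr(P') = 45.1696

-2.0000 -2.0536


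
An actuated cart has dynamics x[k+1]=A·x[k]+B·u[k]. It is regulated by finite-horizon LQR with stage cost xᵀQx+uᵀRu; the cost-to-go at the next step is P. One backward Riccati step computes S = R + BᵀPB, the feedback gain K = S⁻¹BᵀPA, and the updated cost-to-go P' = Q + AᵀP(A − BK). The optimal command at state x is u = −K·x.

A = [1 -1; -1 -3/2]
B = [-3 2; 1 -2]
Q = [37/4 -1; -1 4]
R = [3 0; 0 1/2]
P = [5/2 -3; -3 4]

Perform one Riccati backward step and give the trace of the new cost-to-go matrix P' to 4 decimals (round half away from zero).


BᵀP = [-10.5000 13.0000; 11.0000 -14.0000]
S = R + BᵀPB = [3 0; 0 1/2] + [44.5000 -47.0000; -47.0000 50.0000] = [47.5000 -47.0000; -47.0000 50.5000]
BᵀPA = [-23.5000 -9.0000; 25.0000 10.0000]
K = S⁻¹·BᵀPA = [-0.0619 0.0817; 0.4374 0.2740]
A−BK = [-0.0606 -1.3030; -0.0632 -1.0336]
AᵀP(A−BK) = [0.1094 0.0685; 0.0685 0.4947]
P' = Q + AᵀP(A−BK) = [9.3594 -0.9315; -0.9315 4.4947]
tr(P') = 13.8541

13.8541


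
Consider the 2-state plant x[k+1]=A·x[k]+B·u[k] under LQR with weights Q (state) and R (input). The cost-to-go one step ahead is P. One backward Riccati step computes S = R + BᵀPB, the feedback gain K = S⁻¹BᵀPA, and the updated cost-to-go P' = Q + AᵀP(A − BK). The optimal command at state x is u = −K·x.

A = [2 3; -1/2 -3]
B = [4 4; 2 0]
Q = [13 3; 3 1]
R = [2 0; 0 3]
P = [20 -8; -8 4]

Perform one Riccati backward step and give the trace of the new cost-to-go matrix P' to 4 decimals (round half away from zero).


24.7925

BᵀP = [64.0000 -24.0000; 80.0000 -32.0000]
S = R + BᵀPB = [2 0; 0 3] + [208.0000 256.0000; 256.0000 320.0000] = [210.0000 256.0000; 256.0000 323.0000]
BᵀPA = [140.0000 264.0000; 176.0000 336.0000]
K = S⁻¹·BᵀPA = [0.0715 -0.3243; 0.4882 1.2973]
A−BK = [-0.2389 -0.8919; -0.6430 -2.3514]
AᵀP(A−BK) = [1.0628 3.0811; 3.0811 9.7297]
P' = Q + AᵀP(A−BK) = [14.0628 6.0811; 6.0811 10.7297]
tr(P') = 24.7925


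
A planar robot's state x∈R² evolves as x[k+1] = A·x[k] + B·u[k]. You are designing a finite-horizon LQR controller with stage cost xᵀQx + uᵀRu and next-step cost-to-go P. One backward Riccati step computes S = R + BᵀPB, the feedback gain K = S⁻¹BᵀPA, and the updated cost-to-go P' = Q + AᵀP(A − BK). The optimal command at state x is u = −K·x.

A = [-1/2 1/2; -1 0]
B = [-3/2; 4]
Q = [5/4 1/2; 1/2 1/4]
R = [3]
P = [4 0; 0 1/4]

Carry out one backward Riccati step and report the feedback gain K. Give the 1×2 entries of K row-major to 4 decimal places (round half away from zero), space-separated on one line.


BᵀP = [-6.0000 1.0000]
S = R + BᵀPB = [3] + [13.0000] = [16.0000]
BᵀPA = [2.0000 -3.0000]
K = S⁻¹·BᵀPA = [0.1250 -0.1875]
A−BK = [-0.3125 0.2188; -1.5000 0.7500]
AᵀP(A−BK) = [1.0000 -0.6250; -0.6250 0.4375]
P' = Q + AᵀP(A−BK) = [2.2500 -0.1250; -0.1250 0.6875]
tr(P') = 2.9375

0.1250 -0.1875


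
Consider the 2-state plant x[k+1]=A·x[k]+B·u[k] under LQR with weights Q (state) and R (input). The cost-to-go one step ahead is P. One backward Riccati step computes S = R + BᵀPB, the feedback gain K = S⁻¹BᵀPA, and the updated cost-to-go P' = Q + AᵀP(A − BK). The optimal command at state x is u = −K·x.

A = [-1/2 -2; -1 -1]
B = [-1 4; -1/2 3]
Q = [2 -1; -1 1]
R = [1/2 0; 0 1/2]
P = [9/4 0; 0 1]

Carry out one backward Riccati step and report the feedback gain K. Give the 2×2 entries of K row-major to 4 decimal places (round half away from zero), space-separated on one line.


BᵀP = [-2.2500 -0.5000; 9.0000 3.0000]
S = R + BᵀPB = [1/2 0; 0 1/2] + [2.5000 -10.5000; -10.5000 45.0000] = [3.0000 -10.5000; -10.5000 45.5000]
BᵀPA = [1.6250 5.0000; -7.5000 -21.0000]
K = S⁻¹·BᵀPA = [-0.1833 0.2667; -0.2071 -0.4000]
A−BK = [0.1452 -0.1333; -0.4702 0.3333]
AᵀP(A−BK) = [0.3068 -0.1833; -0.1833 0.2667]
P' = Q + AᵀP(A−BK) = [2.3068 -1.1833; -1.1833 1.2667]
tr(P') = 3.5735

-0.1833 0.2667 -0.2071 -0.4000


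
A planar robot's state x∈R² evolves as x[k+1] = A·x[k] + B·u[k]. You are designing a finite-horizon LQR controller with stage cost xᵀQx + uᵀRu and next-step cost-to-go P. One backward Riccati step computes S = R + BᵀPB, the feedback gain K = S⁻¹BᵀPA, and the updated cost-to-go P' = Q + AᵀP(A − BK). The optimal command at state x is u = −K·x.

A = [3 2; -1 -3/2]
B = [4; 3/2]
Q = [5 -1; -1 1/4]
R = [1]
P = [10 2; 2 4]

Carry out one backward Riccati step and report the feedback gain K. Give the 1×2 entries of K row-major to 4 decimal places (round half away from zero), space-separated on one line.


BᵀP = [43.0000 14.0000]
S = R + BᵀPB = [1] + [193.0000] = [194.0000]
BᵀPA = [115.0000 65.0000]
K = S⁻¹·BᵀPA = [0.5928 0.3351]
A−BK = [0.6289 0.6598; -1.8892 -2.0026]
AᵀP(A−BK) = [13.8299 14.4691; 14.4691 15.2216]
P' = Q + AᵀP(A−BK) = [18.8299 13.4691; 13.4691 15.4716]
tr(P') = 34.3015

0.5928 0.3351


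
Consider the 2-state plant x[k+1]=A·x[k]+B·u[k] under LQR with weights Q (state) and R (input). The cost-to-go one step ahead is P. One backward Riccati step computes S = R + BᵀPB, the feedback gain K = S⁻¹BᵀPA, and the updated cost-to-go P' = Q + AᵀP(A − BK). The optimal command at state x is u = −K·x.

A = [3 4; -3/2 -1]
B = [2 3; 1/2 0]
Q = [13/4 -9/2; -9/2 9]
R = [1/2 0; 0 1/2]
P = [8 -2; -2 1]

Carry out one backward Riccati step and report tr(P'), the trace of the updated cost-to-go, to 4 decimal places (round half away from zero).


BᵀP = [15.0000 -3.5000; 24.0000 -6.0000]
S = R + BᵀPB = [1/2 0; 0 1/2] + [28.2500 45.0000; 45.0000 72.0000] = [28.7500 45.0000; 45.0000 72.5000]
BᵀPA = [50.2500 63.5000; 81.0000 102.0000]
K = S⁻¹·BᵀPA = [-0.0316 0.2316; 1.1368 1.2632]
A−BK = [-0.3474 -0.2526; -1.4842 -1.1158]
AᵀP(A−BK) = [1.7526 1.5474; 1.5474 1.4526]
P' = Q + AᵀP(A−BK) = [5.0026 -2.9526; -2.9526 10.4526]
tr(P') = 15.4553

15.4553


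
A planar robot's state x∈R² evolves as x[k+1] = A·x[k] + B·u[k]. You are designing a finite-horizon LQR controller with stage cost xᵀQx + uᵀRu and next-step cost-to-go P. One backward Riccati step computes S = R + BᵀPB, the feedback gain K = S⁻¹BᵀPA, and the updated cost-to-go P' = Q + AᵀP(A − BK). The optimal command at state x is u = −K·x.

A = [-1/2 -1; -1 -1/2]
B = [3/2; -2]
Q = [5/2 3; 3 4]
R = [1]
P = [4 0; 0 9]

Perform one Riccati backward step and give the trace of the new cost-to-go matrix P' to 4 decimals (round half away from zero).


17.6630

BᵀP = [6.0000 -18.0000]
S = R + BᵀPB = [1] + [45.0000] = [46.0000]
BᵀPA = [15.0000 3.0000]
K = S⁻¹·BᵀPA = [0.3261 0.0652]
A−BK = [-0.9891 -1.0978; -0.3478 -0.3696]
AᵀP(A−BK) = [5.1087 5.5217; 5.5217 6.0543]
P' = Q + AᵀP(A−BK) = [7.6087 8.5217; 8.5217 10.0543]
tr(P') = 17.6630


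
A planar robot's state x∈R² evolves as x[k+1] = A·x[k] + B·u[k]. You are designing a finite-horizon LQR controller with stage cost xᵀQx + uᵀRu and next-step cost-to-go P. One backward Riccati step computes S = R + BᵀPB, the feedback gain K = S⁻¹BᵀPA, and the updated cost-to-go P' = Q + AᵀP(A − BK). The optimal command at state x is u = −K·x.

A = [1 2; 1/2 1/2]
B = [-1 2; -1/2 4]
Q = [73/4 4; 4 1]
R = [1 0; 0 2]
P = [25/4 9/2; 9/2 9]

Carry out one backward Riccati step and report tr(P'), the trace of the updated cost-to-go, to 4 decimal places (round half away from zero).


22.9675

BᵀP = [-8.5000 -9.0000; 30.5000 45.0000]
S = R + BᵀPB = [1 0; 0 2] + [13.0000 -53.0000; -53.0000 241.0000] = [14.0000 -53.0000; -53.0000 243.0000]
BᵀPA = [-13.0000 -21.5000; 53.0000 83.5000]
K = S⁻¹·BᵀPA = [-0.5902 -1.3474; 0.0894 0.0497]
A−BK = [0.2310 0.5531; -0.1526 -0.3727]
AᵀP(A−BK) = [0.5902 1.3474; 1.3474 3.1273]
P' = Q + AᵀP(A−BK) = [18.8402 5.3474; 5.3474 4.1273]
tr(P') = 22.9675


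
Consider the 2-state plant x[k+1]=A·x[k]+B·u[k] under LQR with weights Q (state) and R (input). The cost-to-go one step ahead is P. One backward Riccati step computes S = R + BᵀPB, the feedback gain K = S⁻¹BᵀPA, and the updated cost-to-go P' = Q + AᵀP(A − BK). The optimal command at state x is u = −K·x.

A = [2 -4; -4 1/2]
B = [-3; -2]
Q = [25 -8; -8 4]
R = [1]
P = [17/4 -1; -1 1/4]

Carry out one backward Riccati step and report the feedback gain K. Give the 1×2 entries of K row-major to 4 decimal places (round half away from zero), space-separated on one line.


BᵀP = [-10.7500 2.5000]
S = R + BᵀPB = [1] + [27.2500] = [28.2500]
BᵀPA = [-31.5000 44.2500]
K = S⁻¹·BᵀPA = [-1.1150 1.5664]
A−BK = [-1.3451 0.6991; -6.2301 3.6327]
AᵀP(A−BK) = [1.8761 -2.1593; -2.1593 2.7506]
P' = Q + AᵀP(A−BK) = [26.8761 -10.1593; -10.1593 6.7506]
tr(P') = 33.6267

-1.1150 1.5664


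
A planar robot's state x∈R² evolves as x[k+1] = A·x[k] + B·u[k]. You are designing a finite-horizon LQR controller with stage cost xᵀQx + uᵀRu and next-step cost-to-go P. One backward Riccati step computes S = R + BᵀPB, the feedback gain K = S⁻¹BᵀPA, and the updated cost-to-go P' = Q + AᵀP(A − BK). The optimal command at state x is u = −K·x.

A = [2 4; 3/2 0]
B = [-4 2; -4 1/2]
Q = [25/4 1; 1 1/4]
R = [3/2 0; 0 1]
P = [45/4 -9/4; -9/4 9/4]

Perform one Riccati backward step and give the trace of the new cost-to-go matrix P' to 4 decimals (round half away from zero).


12.7310

BᵀP = [-36.0000 0.0000; 21.3750 -3.3750]
S = R + BᵀPB = [3/2 0; 0 1] + [144.0000 -72.0000; -72.0000 41.0625] = [145.5000 -72.0000; -72.0000 42.0625]
BᵀPA = [-72.0000 -144.0000; 37.6875 85.5000]
K = S⁻¹·BᵀPA = [-0.3365 0.1058; 0.3200 2.2137]
A−BK = [0.0140 -0.0044; -0.0060 -0.6838]
AᵀP(A−BK) = [0.2749 0.6850; 0.6850 5.9561]
P' = Q + AᵀP(A−BK) = [6.5249 1.6850; 1.6850 6.2061]
tr(P') = 12.7310
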